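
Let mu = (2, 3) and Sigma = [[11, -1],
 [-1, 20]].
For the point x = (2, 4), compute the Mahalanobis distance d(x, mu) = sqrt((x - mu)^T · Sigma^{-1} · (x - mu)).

Step 1 — centre the observation: (x - mu) = (0, 1).

Step 2 — invert Sigma. det(Sigma) = 11·20 - (-1)² = 219.
  Sigma^{-1} = (1/det) · [[d, -b], [-b, a]] = [[0.0913, 0.0046],
 [0.0046, 0.0502]].

Step 3 — form the quadratic (x - mu)^T · Sigma^{-1} · (x - mu):
  Sigma^{-1} · (x - mu) = (0.0046, 0.0502).
  (x - mu)^T · [Sigma^{-1} · (x - mu)] = (0)·(0.0046) + (1)·(0.0502) = 0.0502.

Step 4 — take square root: d = √(0.0502) ≈ 0.2241.

d(x, mu) = √(0.0502) ≈ 0.2241


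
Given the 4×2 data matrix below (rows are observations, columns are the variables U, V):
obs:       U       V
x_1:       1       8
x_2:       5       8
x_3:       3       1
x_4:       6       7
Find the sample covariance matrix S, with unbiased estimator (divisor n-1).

Step 1 — column means:
  mean(U) = (1 + 5 + 3 + 6) / 4 = 15/4 = 3.75
  mean(V) = (8 + 8 + 1 + 7) / 4 = 24/4 = 6

Step 2 — sample covariance S[i,j] = (1/(n-1)) · Σ_k (x_{k,i} - mean_i) · (x_{k,j} - mean_j), with n-1 = 3.
  S[U,U] = ((-2.75)·(-2.75) + (1.25)·(1.25) + (-0.75)·(-0.75) + (2.25)·(2.25)) / 3 = 14.75/3 = 4.9167
  S[U,V] = ((-2.75)·(2) + (1.25)·(2) + (-0.75)·(-5) + (2.25)·(1)) / 3 = 3/3 = 1
  S[V,V] = ((2)·(2) + (2)·(2) + (-5)·(-5) + (1)·(1)) / 3 = 34/3 = 11.3333

S is symmetric (S[j,i] = S[i,j]). Assembling:

S = [[4.9167, 1],
 [1, 11.3333]]


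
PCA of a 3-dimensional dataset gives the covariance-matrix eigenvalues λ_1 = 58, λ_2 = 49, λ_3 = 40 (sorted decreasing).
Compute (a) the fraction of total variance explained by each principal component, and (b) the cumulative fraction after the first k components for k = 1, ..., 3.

Step 1 — total variance = trace(Sigma) = Σ λ_i = 58 + 49 + 40 = 147.

Step 2 — fraction explained by component i = λ_i / Σ λ:
  PC1: 58/147 = 0.3946
  PC2: 49/147 = 0.3333
  PC3: 40/147 = 0.2721

Step 3 — cumulative fraction after k components = (λ_1 + ... + λ_k) / Σ λ:
  k = 1: 58/147 = 0.3946
  k = 2: (58 + 49)/147 = 107/147 = 0.7279
  k = 3: (58 + 49 + 40)/147 = 147/147 = 1

Summary (fraction, with percent):

explained: PC1 0.3946 (39.46%), PC2 0.3333 (33.33%), PC3 0.2721 (27.21%);  cumulative: 0.3946, 0.7279, 1


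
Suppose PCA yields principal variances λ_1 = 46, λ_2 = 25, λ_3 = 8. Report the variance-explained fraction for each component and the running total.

Step 1 — total variance = trace(Sigma) = Σ λ_i = 46 + 25 + 8 = 79.

Step 2 — fraction explained by component i = λ_i / Σ λ:
  PC1: 46/79 = 0.5823
  PC2: 25/79 = 0.3165
  PC3: 8/79 = 0.1013

Step 3 — cumulative fraction after k components = (λ_1 + ... + λ_k) / Σ λ:
  k = 1: 46/79 = 0.5823
  k = 2: (46 + 25)/79 = 71/79 = 0.8987
  k = 3: (46 + 25 + 8)/79 = 79/79 = 1

Summary (fraction, with percent):

explained: PC1 0.5823 (58.23%), PC2 0.3165 (31.65%), PC3 0.1013 (10.13%);  cumulative: 0.5823, 0.8987, 1


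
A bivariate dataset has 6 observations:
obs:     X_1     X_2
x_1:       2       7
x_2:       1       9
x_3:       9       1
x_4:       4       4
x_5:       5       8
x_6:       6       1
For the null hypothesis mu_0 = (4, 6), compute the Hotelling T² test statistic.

Step 1 — sample mean vector:
  mean(X_1) = (2 + 1 + 9 + 4 + 5 + 6) / 6 = 27/6 = 4.5
  mean(X_2) = (7 + 9 + 1 + 4 + 8 + 1) / 6 = 30/6 = 5
  x̄ = (4.5, 5),  deviation x̄ - mu_0 = (4.5, 5) - (4, 6) = (0.5, -1).

Step 2 — sample covariance matrix, S[i,j] = (1/(n-1)) · Σ_k (x_{k,i} - mean_i) · (x_{k,j} - mean_j), divisor n-1 = 5:
  S[X_1,X_1] = ((-2.5)·(-2.5) + (-3.5)·(-3.5) + (4.5)·(4.5) + (-0.5)·(-0.5) + (0.5)·(0.5) + (1.5)·(1.5)) / 5 = 41.5/5 = 8.3
  S[X_1,X_2] = ((-2.5)·(2) + (-3.5)·(4) + (4.5)·(-4) + (-0.5)·(-1) + (0.5)·(3) + (1.5)·(-4)) / 5 = -41/5 = -8.2
  S[X_2,X_2] = ((2)·(2) + (4)·(4) + (-4)·(-4) + (-1)·(-1) + (3)·(3) + (-4)·(-4)) / 5 = 62/5 = 12.4
  S = [[8.3, -8.2],
 [-8.2, 12.4]].

Step 3 — invert S. det(S) = 8.3·12.4 - (-8.2)² = 35.68.
  S^{-1} = (1/det) · [[d, -b], [-b, a]] = [[0.3475, 0.2298],
 [0.2298, 0.2326]].

Step 4 — quadratic form (x̄ - mu_0)^T · S^{-1} · (x̄ - mu_0):
  S^{-1} · (x̄ - mu_0) = (-0.0561, -0.1177),
  (x̄ - mu_0)^T · [...] = (0.5)·(-0.0561) + (-1)·(-0.1177) = 0.0897.

Step 5 — scale by n: T² = 6 · 0.0897 = 0.5381.

T² ≈ 0.5381


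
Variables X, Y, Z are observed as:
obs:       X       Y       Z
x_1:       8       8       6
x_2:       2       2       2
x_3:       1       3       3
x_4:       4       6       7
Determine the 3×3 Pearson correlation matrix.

Step 1 — column means:
  mean(X) = (8 + 2 + 1 + 4) / 4 = 15/4 = 3.75
  mean(Y) = (8 + 2 + 3 + 6) / 4 = 19/4 = 4.75
  mean(Z) = (6 + 2 + 3 + 7) / 4 = 18/4 = 4.5

Step 2 — sample variances and covariances s[i,j] = (1/(n-1)) · Σ_k (x_{k,i} - mean_i) · (x_{k,j} - mean_j), with n-1 = 3:
  s[X,X] = ((4.25)·(4.25) + (-1.75)·(-1.75) + (-2.75)·(-2.75) + (0.25)·(0.25)) / 3 = 28.75/3 = 9.5833
  s[X,Y] = ((4.25)·(3.25) + (-1.75)·(-2.75) + (-2.75)·(-1.75) + (0.25)·(1.25)) / 3 = 23.75/3 = 7.9167
  s[X,Z] = ((4.25)·(1.5) + (-1.75)·(-2.5) + (-2.75)·(-1.5) + (0.25)·(2.5)) / 3 = 15.5/3 = 5.1667
  s[Y,Y] = ((3.25)·(3.25) + (-2.75)·(-2.75) + (-1.75)·(-1.75) + (1.25)·(1.25)) / 3 = 22.75/3 = 7.5833
  s[Y,Z] = ((3.25)·(1.5) + (-2.75)·(-2.5) + (-1.75)·(-1.5) + (1.25)·(2.5)) / 3 = 17.5/3 = 5.8333
  s[Z,Z] = ((1.5)·(1.5) + (-2.5)·(-2.5) + (-1.5)·(-1.5) + (2.5)·(2.5)) / 3 = 17/3 = 5.6667
  Sample standard deviations s_i = √(s[i,i]):
  s(X) = √(9.5833) = 3.0957
  s(Y) = √(7.5833) = 2.7538
  s(Z) = √(5.6667) = 2.3805

Step 3 — r_{ij} = s_{ij} / (s_i · s_j):
  r[X,X] = 1 (diagonal).
  r[X,Y] = 7.9167 / (3.0957 · 2.7538) = 7.9167 / 8.5249 = 0.9287
  r[X,Z] = 5.1667 / (3.0957 · 2.3805) = 5.1667 / 7.3692 = 0.7011
  r[Y,Y] = 1 (diagonal).
  r[Y,Z] = 5.8333 / (2.7538 · 2.3805) = 5.8333 / 6.5553 = 0.8899
  r[Z,Z] = 1 (diagonal).

R is symmetric with unit diagonal. Assembling:

R = [[1, 0.9287, 0.7011],
 [0.9287, 1, 0.8899],
 [0.7011, 0.8899, 1]]


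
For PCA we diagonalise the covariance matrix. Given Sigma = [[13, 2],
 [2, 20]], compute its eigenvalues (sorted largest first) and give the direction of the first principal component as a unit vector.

Step 1 — characteristic polynomial of 2×2 Sigma:
  det(Sigma - λI) = λ² - trace · λ + det = 0.
  trace = 13 + 20 = 33, det = 13·20 - (2)² = 256.
Step 2 — discriminant:
  Δ = trace² - 4·det = 1089 - 1024 = 65.
Step 3 — eigenvalues:
  λ = (trace ± √Δ)/2 = (33 ± 8.0623)/2,
  λ_1 = 20.5311,  λ_2 = 12.4689.

Step 4 — unit eigenvector for λ_1: solve (Sigma - λ_1 I)v = 0. First row:
  (13 - 20.5311)·v_x + (2)·v_y = 0, i.e. (-7.5311)·v_x + (2)·v_y = 0,
  so v ∝ (b, λ_1 - a) = (2, 7.5311) = u.
  ||u|| = √((2)² + (7.5311)²) = √(60.7179) ≈ 7.7922,
  v_1 = u/||u|| ≈ (0.2567, 0.9665) (||v_1|| = 1).

λ_1 = 20.5311,  λ_2 = 12.4689;  v_1 ≈ (0.2567, 0.9665)


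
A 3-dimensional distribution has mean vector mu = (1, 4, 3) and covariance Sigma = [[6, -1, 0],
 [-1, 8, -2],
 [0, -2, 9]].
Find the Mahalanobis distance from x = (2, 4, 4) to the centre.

Step 1 — centre the observation: (x - mu) = (1, 0, 1).

Step 2 — invert Sigma (cofactor / det for 3×3, or solve directly):
  Sigma^{-1} = [[0.1704, 0.0226, 0.005],
 [0.0226, 0.1353, 0.0301],
 [0.005, 0.0301, 0.1178]].

Step 3 — form the quadratic (x - mu)^T · Sigma^{-1} · (x - mu):
  Sigma^{-1} · (x - mu) = (0.1754, 0.0526, 0.1228).
  (x - mu)^T · [Sigma^{-1} · (x - mu)] = (1)·(0.1754) + (0)·(0.0526) + (1)·(0.1228) = 0.2982.

Step 4 — take square root: d = √(0.2982) ≈ 0.5461.

d(x, mu) = √(0.2982) ≈ 0.5461


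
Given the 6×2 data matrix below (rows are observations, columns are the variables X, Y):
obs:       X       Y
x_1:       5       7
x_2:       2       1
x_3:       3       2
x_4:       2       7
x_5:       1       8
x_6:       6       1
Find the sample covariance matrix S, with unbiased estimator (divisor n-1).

Step 1 — column means:
  mean(X) = (5 + 2 + 3 + 2 + 1 + 6) / 6 = 19/6 = 3.1667
  mean(Y) = (7 + 1 + 2 + 7 + 8 + 1) / 6 = 26/6 = 4.3333

Step 2 — sample covariance S[i,j] = (1/(n-1)) · Σ_k (x_{k,i} - mean_i) · (x_{k,j} - mean_j), with n-1 = 5.
  S[X,X] = ((1.8333)·(1.8333) + (-1.1667)·(-1.1667) + (-0.1667)·(-0.1667) + (-1.1667)·(-1.1667) + (-2.1667)·(-2.1667) + (2.8333)·(2.8333)) / 5 = 18.8333/5 = 3.7667
  S[X,Y] = ((1.8333)·(2.6667) + (-1.1667)·(-3.3333) + (-0.1667)·(-2.3333) + (-1.1667)·(2.6667) + (-2.1667)·(3.6667) + (2.8333)·(-3.3333)) / 5 = -11.3333/5 = -2.2667
  S[Y,Y] = ((2.6667)·(2.6667) + (-3.3333)·(-3.3333) + (-2.3333)·(-2.3333) + (2.6667)·(2.6667) + (3.6667)·(3.6667) + (-3.3333)·(-3.3333)) / 5 = 55.3333/5 = 11.0667

S is symmetric (S[j,i] = S[i,j]). Assembling:

S = [[3.7667, -2.2667],
 [-2.2667, 11.0667]]


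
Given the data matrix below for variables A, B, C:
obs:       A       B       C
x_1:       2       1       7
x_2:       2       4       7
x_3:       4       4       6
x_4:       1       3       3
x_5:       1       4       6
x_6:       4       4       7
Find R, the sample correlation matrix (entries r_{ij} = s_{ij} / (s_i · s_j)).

Step 1 — column means:
  mean(A) = (2 + 2 + 4 + 1 + 1 + 4) / 6 = 14/6 = 2.3333
  mean(B) = (1 + 4 + 4 + 3 + 4 + 4) / 6 = 20/6 = 3.3333
  mean(C) = (7 + 7 + 6 + 3 + 6 + 7) / 6 = 36/6 = 6

Step 2 — sample variances and covariances s[i,j] = (1/(n-1)) · Σ_k (x_{k,i} - mean_i) · (x_{k,j} - mean_j), with n-1 = 5:
  s[A,A] = ((-0.3333)·(-0.3333) + (-0.3333)·(-0.3333) + (1.6667)·(1.6667) + (-1.3333)·(-1.3333) + (-1.3333)·(-1.3333) + (1.6667)·(1.6667)) / 5 = 9.3333/5 = 1.8667
  s[A,B] = ((-0.3333)·(-2.3333) + (-0.3333)·(0.6667) + (1.6667)·(0.6667) + (-1.3333)·(-0.3333) + (-1.3333)·(0.6667) + (1.6667)·(0.6667)) / 5 = 2.3333/5 = 0.4667
  s[A,C] = ((-0.3333)·(1) + (-0.3333)·(1) + (1.6667)·(0) + (-1.3333)·(-3) + (-1.3333)·(0) + (1.6667)·(1)) / 5 = 5/5 = 1
  s[B,B] = ((-2.3333)·(-2.3333) + (0.6667)·(0.6667) + (0.6667)·(0.6667) + (-0.3333)·(-0.3333) + (0.6667)·(0.6667) + (0.6667)·(0.6667)) / 5 = 7.3333/5 = 1.4667
  s[B,C] = ((-2.3333)·(1) + (0.6667)·(1) + (0.6667)·(0) + (-0.3333)·(-3) + (0.6667)·(0) + (0.6667)·(1)) / 5 = 0/5 = 0
  s[C,C] = ((1)·(1) + (1)·(1) + (0)·(0) + (-3)·(-3) + (0)·(0) + (1)·(1)) / 5 = 12/5 = 2.4
  Sample standard deviations s_i = √(s[i,i]):
  s(A) = √(1.8667) = 1.3663
  s(B) = √(1.4667) = 1.2111
  s(C) = √(2.4) = 1.5492

Step 3 — r_{ij} = s_{ij} / (s_i · s_j):
  r[A,A] = 1 (diagonal).
  r[A,B] = 0.4667 / (1.3663 · 1.2111) = 0.4667 / 1.6546 = 0.282
  r[A,C] = 1 / (1.3663 · 1.5492) = 1 / 2.1166 = 0.4725
  r[B,B] = 1 (diagonal).
  r[B,C] = 0 / (1.2111 · 1.5492) = 0 / 1.8762 = 0
  r[C,C] = 1 (diagonal).

R is symmetric with unit diagonal. Assembling:

R = [[1, 0.282, 0.4725],
 [0.282, 1, 0],
 [0.4725, 0, 1]]


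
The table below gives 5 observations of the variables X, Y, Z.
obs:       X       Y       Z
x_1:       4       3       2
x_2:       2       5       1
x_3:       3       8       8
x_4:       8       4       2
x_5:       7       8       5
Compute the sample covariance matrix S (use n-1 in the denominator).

Step 1 — column means:
  mean(X) = (4 + 2 + 3 + 8 + 7) / 5 = 24/5 = 4.8
  mean(Y) = (3 + 5 + 8 + 4 + 8) / 5 = 28/5 = 5.6
  mean(Z) = (2 + 1 + 8 + 2 + 5) / 5 = 18/5 = 3.6

Step 2 — sample covariance S[i,j] = (1/(n-1)) · Σ_k (x_{k,i} - mean_i) · (x_{k,j} - mean_j), with n-1 = 4.
  S[X,X] = ((-0.8)·(-0.8) + (-2.8)·(-2.8) + (-1.8)·(-1.8) + (3.2)·(3.2) + (2.2)·(2.2)) / 4 = 26.8/4 = 6.7
  S[X,Y] = ((-0.8)·(-2.6) + (-2.8)·(-0.6) + (-1.8)·(2.4) + (3.2)·(-1.6) + (2.2)·(2.4)) / 4 = -0.4/4 = -0.1
  S[X,Z] = ((-0.8)·(-1.6) + (-2.8)·(-2.6) + (-1.8)·(4.4) + (3.2)·(-1.6) + (2.2)·(1.4)) / 4 = -1.4/4 = -0.35
  S[Y,Y] = ((-2.6)·(-2.6) + (-0.6)·(-0.6) + (2.4)·(2.4) + (-1.6)·(-1.6) + (2.4)·(2.4)) / 4 = 21.2/4 = 5.3
  S[Y,Z] = ((-2.6)·(-1.6) + (-0.6)·(-2.6) + (2.4)·(4.4) + (-1.6)·(-1.6) + (2.4)·(1.4)) / 4 = 22.2/4 = 5.55
  S[Z,Z] = ((-1.6)·(-1.6) + (-2.6)·(-2.6) + (4.4)·(4.4) + (-1.6)·(-1.6) + (1.4)·(1.4)) / 4 = 33.2/4 = 8.3

S is symmetric (S[j,i] = S[i,j]). Assembling:

S = [[6.7, -0.1, -0.35],
 [-0.1, 5.3, 5.55],
 [-0.35, 5.55, 8.3]]


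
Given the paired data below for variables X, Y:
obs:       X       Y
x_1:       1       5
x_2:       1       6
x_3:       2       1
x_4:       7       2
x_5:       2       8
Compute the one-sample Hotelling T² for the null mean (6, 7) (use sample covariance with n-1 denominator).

Step 1 — sample mean vector:
  mean(X) = (1 + 1 + 2 + 7 + 2) / 5 = 13/5 = 2.6
  mean(Y) = (5 + 6 + 1 + 2 + 8) / 5 = 22/5 = 4.4
  x̄ = (2.6, 4.4),  deviation x̄ - mu_0 = (2.6, 4.4) - (6, 7) = (-3.4, -2.6).

Step 2 — sample covariance matrix, S[i,j] = (1/(n-1)) · Σ_k (x_{k,i} - mean_i) · (x_{k,j} - mean_j), divisor n-1 = 4:
  S[X,X] = ((-1.6)·(-1.6) + (-1.6)·(-1.6) + (-0.6)·(-0.6) + (4.4)·(4.4) + (-0.6)·(-0.6)) / 4 = 25.2/4 = 6.3
  S[X,Y] = ((-1.6)·(0.6) + (-1.6)·(1.6) + (-0.6)·(-3.4) + (4.4)·(-2.4) + (-0.6)·(3.6)) / 4 = -14.2/4 = -3.55
  S[Y,Y] = ((0.6)·(0.6) + (1.6)·(1.6) + (-3.4)·(-3.4) + (-2.4)·(-2.4) + (3.6)·(3.6)) / 4 = 33.2/4 = 8.3
  S = [[6.3, -3.55],
 [-3.55, 8.3]].

Step 3 — invert S. det(S) = 6.3·8.3 - (-3.55)² = 39.6875.
  S^{-1} = (1/det) · [[d, -b], [-b, a]] = [[0.2091, 0.0894],
 [0.0894, 0.1587]].

Step 4 — quadratic form (x̄ - mu_0)^T · S^{-1} · (x̄ - mu_0):
  S^{-1} · (x̄ - mu_0) = (-0.9436, -0.7169),
  (x̄ - mu_0)^T · [...] = (-3.4)·(-0.9436) + (-2.6)·(-0.7169) = 5.0721.

Step 5 — scale by n: T² = 5 · 5.0721 = 25.3606.

T² ≈ 25.3606


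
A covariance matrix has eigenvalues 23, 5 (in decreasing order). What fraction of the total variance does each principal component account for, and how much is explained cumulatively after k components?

Step 1 — total variance = trace(Sigma) = Σ λ_i = 23 + 5 = 28.

Step 2 — fraction explained by component i = λ_i / Σ λ:
  PC1: 23/28 = 0.8214
  PC2: 5/28 = 0.1786

Step 3 — cumulative fraction after k components = (λ_1 + ... + λ_k) / Σ λ:
  k = 1: 23/28 = 0.8214
  k = 2: (23 + 5)/28 = 28/28 = 1

Summary (fraction, with percent):

explained: PC1 0.8214 (82.14%), PC2 0.1786 (17.86%);  cumulative: 0.8214, 1


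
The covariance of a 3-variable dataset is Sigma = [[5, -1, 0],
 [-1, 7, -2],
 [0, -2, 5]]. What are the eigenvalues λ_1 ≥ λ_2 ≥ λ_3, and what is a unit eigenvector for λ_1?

Step 1 — characteristic polynomial p(λ) = det(λI - Sigma) = λ³ - tr·λ² + c_1·λ - det, where tr = trace, c_1 = sum of the principal 2×2 minors, det = det(Sigma):
  tr = 5 + 7 + 5 = 17,
  c_1 = (5·7 - (-1)²) + (5·5 - (0)²) + (7·5 - (-2)²) = 34 + 25 + 31 = 90,
  det = 5·(7·5 - (-2)²) - (-1)·((-1)·5 - (-2)·(0)) + (0)·((-1)·(-2) - 7·(0)) = 5·(31) - (-1)·(-5) + (0)·(2) = 150.
  So p(λ) = λ³ - 17λ² + 90λ - 150.
Step 2 — look for an integer root (rational root theorem: any rational root is an integer divisor of 150). Testing λ = 5:
  p(5) = 125 - 425 + 450 - 150 = 0  ✓
  Dividing out (λ - 5): p(λ) = (λ - 5)(λ² - 12λ + 30).
Step 3 — remaining eigenvalues from the quadratic λ² - 12λ + 30 = 0:
  Δ = 12² - 4·30 = 144 - 120 = 24,  λ = (12 ± √24)/2 = (12 ± 4.899)/2 ≈ 8.4495 or 3.5505.
  Sorted: λ_1 = 8.4495,  λ_2 = 5,  λ_3 = 3.5505  (check: sum = 17 = tr ✓).

Step 4 — unit eigenvector for λ_1 ≈ 8.4495: v spans the null space of (Sigma - λ_1 I), whose rows are
  r_1 = (-3.4495, -1, 0),  r_2 = (-1, -1.4495, -2),  r_3 = (0, -2, -3.4495).
  v is orthogonal to every row, so take v ∝ r_1 × r_2 = ((-1)·(-2) - (0)·(-1.4495), (0)·(-1) - (-3.4495)·(-2), (-3.4495)·(-1.4495) - (-1)·(-1)) ≈ (2, -6.899, 4).
  Let u = (2, -6.899, 4).
  ||u|| = √((2)² + (-6.899)² + (4)²) = √(67.5959) ≈ 8.2217,  v_1 = u/||u|| ≈ (0.2433, -0.8391, 0.4865) (||v_1|| = 1).

λ_1 = 8.4495,  λ_2 = 5,  λ_3 = 3.5505;  v_1 ≈ (0.2433, -0.8391, 0.4865)


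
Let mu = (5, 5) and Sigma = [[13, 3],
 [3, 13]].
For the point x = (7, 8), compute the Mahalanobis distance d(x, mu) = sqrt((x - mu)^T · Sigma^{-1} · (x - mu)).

Step 1 — centre the observation: (x - mu) = (2, 3).

Step 2 — invert Sigma. det(Sigma) = 13·13 - (3)² = 160.
  Sigma^{-1} = (1/det) · [[d, -b], [-b, a]] = [[0.0812, -0.0188],
 [-0.0188, 0.0812]].

Step 3 — form the quadratic (x - mu)^T · Sigma^{-1} · (x - mu):
  Sigma^{-1} · (x - mu) = (0.1062, 0.2062).
  (x - mu)^T · [Sigma^{-1} · (x - mu)] = (2)·(0.1062) + (3)·(0.2062) = 0.8312.

Step 4 — take square root: d = √(0.8312) ≈ 0.9117.

d(x, mu) = √(0.8312) ≈ 0.9117


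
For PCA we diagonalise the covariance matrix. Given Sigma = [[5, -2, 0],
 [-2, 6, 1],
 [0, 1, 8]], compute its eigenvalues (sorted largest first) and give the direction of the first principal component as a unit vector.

Step 1 — characteristic polynomial p(λ) = det(λI - Sigma) = λ³ - tr·λ² + c_1·λ - det, where tr = trace, c_1 = sum of the principal 2×2 minors, det = det(Sigma):
  tr = 5 + 6 + 8 = 19,
  c_1 = (5·6 - (-2)²) + (5·8 - (0)²) + (6·8 - (1)²) = 26 + 40 + 47 = 113,
  det = 5·(6·8 - (1)²) - (-2)·((-2)·8 - (1)·(0)) + (0)·((-2)·(1) - 6·(0)) = 5·(47) - (-2)·(-16) + (0)·(-2) = 203.
  So p(λ) = λ³ - 19λ² + 113λ - 203.
Step 2 — look for an integer root (rational root theorem: any rational root is an integer divisor of 203). Testing λ = 7:
  p(7) = 343 - 931 + 791 - 203 = 0  ✓
  Dividing out (λ - 7): p(λ) = (λ - 7)(λ² - 12λ + 29).
Step 3 — remaining eigenvalues from the quadratic λ² - 12λ + 29 = 0:
  Δ = 12² - 4·29 = 144 - 116 = 28,  λ = (12 ± √28)/2 = (12 ± 5.2915)/2 ≈ 8.6458 or 3.3542.
  Sorted: λ_1 = 8.6458,  λ_2 = 7,  λ_3 = 3.3542  (check: sum = 19 = tr ✓).

Step 4 — unit eigenvector for λ_1 ≈ 8.6458: v spans the null space of (Sigma - λ_1 I), whose rows are
  r_1 = (-3.6458, -2, 0),  r_2 = (-2, -2.6458, 1),  r_3 = (0, 1, -0.6458).
  v is orthogonal to every row, so take v ∝ r_1 × r_2 = ((-2)·(1) - (0)·(-2.6458), (0)·(-2) - (-3.6458)·(1), (-3.6458)·(-2.6458) - (-2)·(-2)) ≈ (-2, 3.6458, 5.6458).
  Rescale (multiply by -1 so the first nonzero entry is positive): u = (2, -3.6458, -5.6458).
  ||u|| = √((2)² + (-3.6458)² + (-5.6458)²) = √(49.166) ≈ 7.0118,  v_1 = u/||u|| ≈ (0.2852, -0.5199, -0.8052) (||v_1|| = 1).

λ_1 = 8.6458,  λ_2 = 7,  λ_3 = 3.3542;  v_1 ≈ (0.2852, -0.5199, -0.8052)


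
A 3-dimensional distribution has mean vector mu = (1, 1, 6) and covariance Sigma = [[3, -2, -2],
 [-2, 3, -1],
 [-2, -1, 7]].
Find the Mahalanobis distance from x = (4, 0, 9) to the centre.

Step 1 — centre the observation: (x - mu) = (3, -1, 3).

Step 2 — invert Sigma (cofactor / det for 3×3, or solve directly):
  Sigma^{-1} = [[1.6667, 1.3333, 0.6667],
 [1.3333, 1.4167, 0.5833],
 [0.6667, 0.5833, 0.4167]].

Step 3 — form the quadratic (x - mu)^T · Sigma^{-1} · (x - mu):
  Sigma^{-1} · (x - mu) = (5.6667, 4.3333, 2.6667).
  (x - mu)^T · [Sigma^{-1} · (x - mu)] = (3)·(5.6667) + (-1)·(4.3333) + (3)·(2.6667) = 20.6667.

Step 4 — take square root: d = √(20.6667) ≈ 4.5461.

d(x, mu) = √(20.6667) ≈ 4.5461


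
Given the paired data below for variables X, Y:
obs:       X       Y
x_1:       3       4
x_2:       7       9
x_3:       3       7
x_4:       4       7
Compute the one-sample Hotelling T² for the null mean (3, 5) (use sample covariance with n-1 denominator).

Step 1 — sample mean vector:
  mean(X) = (3 + 7 + 3 + 4) / 4 = 17/4 = 4.25
  mean(Y) = (4 + 9 + 7 + 7) / 4 = 27/4 = 6.75
  x̄ = (4.25, 6.75),  deviation x̄ - mu_0 = (4.25, 6.75) - (3, 5) = (1.25, 1.75).

Step 2 — sample covariance matrix, S[i,j] = (1/(n-1)) · Σ_k (x_{k,i} - mean_i) · (x_{k,j} - mean_j), divisor n-1 = 3:
  S[X,X] = ((-1.25)·(-1.25) + (2.75)·(2.75) + (-1.25)·(-1.25) + (-0.25)·(-0.25)) / 3 = 10.75/3 = 3.5833
  S[X,Y] = ((-1.25)·(-2.75) + (2.75)·(2.25) + (-1.25)·(0.25) + (-0.25)·(0.25)) / 3 = 9.25/3 = 3.0833
  S[Y,Y] = ((-2.75)·(-2.75) + (2.25)·(2.25) + (0.25)·(0.25) + (0.25)·(0.25)) / 3 = 12.75/3 = 4.25
  S = [[3.5833, 3.0833],
 [3.0833, 4.25]].

Step 3 — invert S. det(S) = 3.5833·4.25 - (3.0833)² = 5.7222.
  S^{-1} = (1/det) · [[d, -b], [-b, a]] = [[0.7427, -0.5388],
 [-0.5388, 0.6262]].

Step 4 — quadratic form (x̄ - mu_0)^T · S^{-1} · (x̄ - mu_0):
  S^{-1} · (x̄ - mu_0) = (-0.0146, 0.4223),
  (x̄ - mu_0)^T · [...] = (1.25)·(-0.0146) + (1.75)·(0.4223) = 0.7209.

Step 5 — scale by n: T² = 4 · 0.7209 = 2.8835.

T² ≈ 2.8835


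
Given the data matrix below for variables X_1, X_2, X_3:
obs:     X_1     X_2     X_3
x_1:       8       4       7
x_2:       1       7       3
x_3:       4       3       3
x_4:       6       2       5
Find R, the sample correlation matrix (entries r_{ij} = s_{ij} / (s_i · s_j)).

Step 1 — column means:
  mean(X_1) = (8 + 1 + 4 + 6) / 4 = 19/4 = 4.75
  mean(X_2) = (4 + 7 + 3 + 2) / 4 = 16/4 = 4
  mean(X_3) = (7 + 3 + 3 + 5) / 4 = 18/4 = 4.5

Step 2 — sample variances and covariances s[i,j] = (1/(n-1)) · Σ_k (x_{k,i} - mean_i) · (x_{k,j} - mean_j), with n-1 = 3:
  s[X_1,X_1] = ((3.25)·(3.25) + (-3.75)·(-3.75) + (-0.75)·(-0.75) + (1.25)·(1.25)) / 3 = 26.75/3 = 8.9167
  s[X_1,X_2] = ((3.25)·(0) + (-3.75)·(3) + (-0.75)·(-1) + (1.25)·(-2)) / 3 = -13/3 = -4.3333
  s[X_1,X_3] = ((3.25)·(2.5) + (-3.75)·(-1.5) + (-0.75)·(-1.5) + (1.25)·(0.5)) / 3 = 15.5/3 = 5.1667
  s[X_2,X_2] = ((0)·(0) + (3)·(3) + (-1)·(-1) + (-2)·(-2)) / 3 = 14/3 = 4.6667
  s[X_2,X_3] = ((0)·(2.5) + (3)·(-1.5) + (-1)·(-1.5) + (-2)·(0.5)) / 3 = -4/3 = -1.3333
  s[X_3,X_3] = ((2.5)·(2.5) + (-1.5)·(-1.5) + (-1.5)·(-1.5) + (0.5)·(0.5)) / 3 = 11/3 = 3.6667
  Sample standard deviations s_i = √(s[i,i]):
  s(X_1) = √(8.9167) = 2.9861
  s(X_2) = √(4.6667) = 2.1602
  s(X_3) = √(3.6667) = 1.9149

Step 3 — r_{ij} = s_{ij} / (s_i · s_j):
  r[X_1,X_1] = 1 (diagonal).
  r[X_1,X_2] = -4.3333 / (2.9861 · 2.1602) = -4.3333 / 6.4507 = -0.6718
  r[X_1,X_3] = 5.1667 / (2.9861 · 1.9149) = 5.1667 / 5.7179 = 0.9036
  r[X_2,X_2] = 1 (diagonal).
  r[X_2,X_3] = -1.3333 / (2.1602 · 1.9149) = -1.3333 / 4.1366 = -0.3223
  r[X_3,X_3] = 1 (diagonal).

R is symmetric with unit diagonal. Assembling:

R = [[1, -0.6718, 0.9036],
 [-0.6718, 1, -0.3223],
 [0.9036, -0.3223, 1]]


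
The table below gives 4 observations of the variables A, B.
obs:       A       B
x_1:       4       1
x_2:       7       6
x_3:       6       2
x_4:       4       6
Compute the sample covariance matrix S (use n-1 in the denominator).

Step 1 — column means:
  mean(A) = (4 + 7 + 6 + 4) / 4 = 21/4 = 5.25
  mean(B) = (1 + 6 + 2 + 6) / 4 = 15/4 = 3.75

Step 2 — sample covariance S[i,j] = (1/(n-1)) · Σ_k (x_{k,i} - mean_i) · (x_{k,j} - mean_j), with n-1 = 3.
  S[A,A] = ((-1.25)·(-1.25) + (1.75)·(1.75) + (0.75)·(0.75) + (-1.25)·(-1.25)) / 3 = 6.75/3 = 2.25
  S[A,B] = ((-1.25)·(-2.75) + (1.75)·(2.25) + (0.75)·(-1.75) + (-1.25)·(2.25)) / 3 = 3.25/3 = 1.0833
  S[B,B] = ((-2.75)·(-2.75) + (2.25)·(2.25) + (-1.75)·(-1.75) + (2.25)·(2.25)) / 3 = 20.75/3 = 6.9167

S is symmetric (S[j,i] = S[i,j]). Assembling:

S = [[2.25, 1.0833],
 [1.0833, 6.9167]]


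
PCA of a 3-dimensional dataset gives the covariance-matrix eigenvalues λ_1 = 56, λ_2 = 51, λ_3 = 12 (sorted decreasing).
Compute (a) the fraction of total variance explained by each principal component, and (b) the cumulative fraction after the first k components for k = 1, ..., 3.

Step 1 — total variance = trace(Sigma) = Σ λ_i = 56 + 51 + 12 = 119.

Step 2 — fraction explained by component i = λ_i / Σ λ:
  PC1: 56/119 = 0.4706
  PC2: 51/119 = 0.4286
  PC3: 12/119 = 0.1008

Step 3 — cumulative fraction after k components = (λ_1 + ... + λ_k) / Σ λ:
  k = 1: 56/119 = 0.4706
  k = 2: (56 + 51)/119 = 107/119 = 0.8992
  k = 3: (56 + 51 + 12)/119 = 119/119 = 1

Summary (fraction, with percent):

explained: PC1 0.4706 (47.06%), PC2 0.4286 (42.86%), PC3 0.1008 (10.08%);  cumulative: 0.4706, 0.8992, 1


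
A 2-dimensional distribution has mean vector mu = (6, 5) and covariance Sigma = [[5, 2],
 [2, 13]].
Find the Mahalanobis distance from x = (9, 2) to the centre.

Step 1 — centre the observation: (x - mu) = (3, -3).

Step 2 — invert Sigma. det(Sigma) = 5·13 - (2)² = 61.
  Sigma^{-1} = (1/det) · [[d, -b], [-b, a]] = [[0.2131, -0.0328],
 [-0.0328, 0.082]].

Step 3 — form the quadratic (x - mu)^T · Sigma^{-1} · (x - mu):
  Sigma^{-1} · (x - mu) = (0.7377, -0.3443).
  (x - mu)^T · [Sigma^{-1} · (x - mu)] = (3)·(0.7377) + (-3)·(-0.3443) = 3.2459.

Step 4 — take square root: d = √(3.2459) ≈ 1.8016.

d(x, mu) = √(3.2459) ≈ 1.8016


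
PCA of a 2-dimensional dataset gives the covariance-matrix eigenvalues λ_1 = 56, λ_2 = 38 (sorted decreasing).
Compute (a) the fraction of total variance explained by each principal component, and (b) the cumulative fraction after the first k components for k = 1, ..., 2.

Step 1 — total variance = trace(Sigma) = Σ λ_i = 56 + 38 = 94.

Step 2 — fraction explained by component i = λ_i / Σ λ:
  PC1: 56/94 = 0.5957
  PC2: 38/94 = 0.4043

Step 3 — cumulative fraction after k components = (λ_1 + ... + λ_k) / Σ λ:
  k = 1: 56/94 = 0.5957
  k = 2: (56 + 38)/94 = 94/94 = 1

Summary (fraction, with percent):

explained: PC1 0.5957 (59.57%), PC2 0.4043 (40.43%);  cumulative: 0.5957, 1


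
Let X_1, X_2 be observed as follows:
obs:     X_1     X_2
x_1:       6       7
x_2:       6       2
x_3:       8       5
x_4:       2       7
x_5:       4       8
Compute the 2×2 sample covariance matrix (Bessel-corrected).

Step 1 — column means:
  mean(X_1) = (6 + 6 + 8 + 2 + 4) / 5 = 26/5 = 5.2
  mean(X_2) = (7 + 2 + 5 + 7 + 8) / 5 = 29/5 = 5.8

Step 2 — sample covariance S[i,j] = (1/(n-1)) · Σ_k (x_{k,i} - mean_i) · (x_{k,j} - mean_j), with n-1 = 4.
  S[X_1,X_1] = ((0.8)·(0.8) + (0.8)·(0.8) + (2.8)·(2.8) + (-3.2)·(-3.2) + (-1.2)·(-1.2)) / 4 = 20.8/4 = 5.2
  S[X_1,X_2] = ((0.8)·(1.2) + (0.8)·(-3.8) + (2.8)·(-0.8) + (-3.2)·(1.2) + (-1.2)·(2.2)) / 4 = -10.8/4 = -2.7
  S[X_2,X_2] = ((1.2)·(1.2) + (-3.8)·(-3.8) + (-0.8)·(-0.8) + (1.2)·(1.2) + (2.2)·(2.2)) / 4 = 22.8/4 = 5.7

S is symmetric (S[j,i] = S[i,j]). Assembling:

S = [[5.2, -2.7],
 [-2.7, 5.7]]


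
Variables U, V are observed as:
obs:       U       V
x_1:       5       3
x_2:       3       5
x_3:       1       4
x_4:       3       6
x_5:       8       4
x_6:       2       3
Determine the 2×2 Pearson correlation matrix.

Step 1 — column means:
  mean(U) = (5 + 3 + 1 + 3 + 8 + 2) / 6 = 22/6 = 3.6667
  mean(V) = (3 + 5 + 4 + 6 + 4 + 3) / 6 = 25/6 = 4.1667

Step 2 — sample variances and covariances s[i,j] = (1/(n-1)) · Σ_k (x_{k,i} - mean_i) · (x_{k,j} - mean_j), with n-1 = 5:
  s[U,U] = ((1.3333)·(1.3333) + (-0.6667)·(-0.6667) + (-2.6667)·(-2.6667) + (-0.6667)·(-0.6667) + (4.3333)·(4.3333) + (-1.6667)·(-1.6667)) / 5 = 31.3333/5 = 6.2667
  s[U,V] = ((1.3333)·(-1.1667) + (-0.6667)·(0.8333) + (-2.6667)·(-0.1667) + (-0.6667)·(1.8333) + (4.3333)·(-0.1667) + (-1.6667)·(-1.1667)) / 5 = -1.6667/5 = -0.3333
  s[V,V] = ((-1.1667)·(-1.1667) + (0.8333)·(0.8333) + (-0.1667)·(-0.1667) + (1.8333)·(1.8333) + (-0.1667)·(-0.1667) + (-1.1667)·(-1.1667)) / 5 = 6.8333/5 = 1.3667
  Sample standard deviations s_i = √(s[i,i]):
  s(U) = √(6.2667) = 2.5033
  s(V) = √(1.3667) = 1.169

Step 3 — r_{ij} = s_{ij} / (s_i · s_j):
  r[U,U] = 1 (diagonal).
  r[U,V] = -0.3333 / (2.5033 · 1.169) = -0.3333 / 2.9265 = -0.1139
  r[V,V] = 1 (diagonal).

R is symmetric with unit diagonal. Assembling:

R = [[1, -0.1139],
 [-0.1139, 1]]


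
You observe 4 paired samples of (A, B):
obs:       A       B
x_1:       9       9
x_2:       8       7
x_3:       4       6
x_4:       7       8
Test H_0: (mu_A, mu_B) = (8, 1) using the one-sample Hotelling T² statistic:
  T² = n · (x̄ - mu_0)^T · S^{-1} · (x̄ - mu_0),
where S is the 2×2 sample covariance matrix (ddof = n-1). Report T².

Step 1 — sample mean vector:
  mean(A) = (9 + 8 + 4 + 7) / 4 = 28/4 = 7
  mean(B) = (9 + 7 + 6 + 8) / 4 = 30/4 = 7.5
  x̄ = (7, 7.5),  deviation x̄ - mu_0 = (7, 7.5) - (8, 1) = (-1, 6.5).

Step 2 — sample covariance matrix, S[i,j] = (1/(n-1)) · Σ_k (x_{k,i} - mean_i) · (x_{k,j} - mean_j), divisor n-1 = 3:
  S[A,A] = ((2)·(2) + (1)·(1) + (-3)·(-3) + (0)·(0)) / 3 = 14/3 = 4.6667
  S[A,B] = ((2)·(1.5) + (1)·(-0.5) + (-3)·(-1.5) + (0)·(0.5)) / 3 = 7/3 = 2.3333
  S[B,B] = ((1.5)·(1.5) + (-0.5)·(-0.5) + (-1.5)·(-1.5) + (0.5)·(0.5)) / 3 = 5/3 = 1.6667
  S = [[4.6667, 2.3333],
 [2.3333, 1.6667]].

Step 3 — invert S. det(S) = 4.6667·1.6667 - (2.3333)² = 2.3333.
  S^{-1} = (1/det) · [[d, -b], [-b, a]] = [[0.7143, -1],
 [-1, 2]].

Step 4 — quadratic form (x̄ - mu_0)^T · S^{-1} · (x̄ - mu_0):
  S^{-1} · (x̄ - mu_0) = (-7.2143, 14),
  (x̄ - mu_0)^T · [...] = (-1)·(-7.2143) + (6.5)·(14) = 98.2143.

Step 5 — scale by n: T² = 4 · 98.2143 = 392.8571.

T² ≈ 392.8571


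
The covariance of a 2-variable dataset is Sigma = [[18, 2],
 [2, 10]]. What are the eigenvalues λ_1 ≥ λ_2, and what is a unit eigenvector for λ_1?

Step 1 — characteristic polynomial of 2×2 Sigma:
  det(Sigma - λI) = λ² - trace · λ + det = 0.
  trace = 18 + 10 = 28, det = 18·10 - (2)² = 176.
Step 2 — discriminant:
  Δ = trace² - 4·det = 784 - 704 = 80.
Step 3 — eigenvalues:
  λ = (trace ± √Δ)/2 = (28 ± 8.9443)/2,
  λ_1 = 18.4721,  λ_2 = 9.5279.

Step 4 — unit eigenvector for λ_1: solve (Sigma - λ_1 I)v = 0. First row:
  (18 - 18.4721)·v_x + (2)·v_y = 0, i.e. (-0.4721)·v_x + (2)·v_y = 0,
  so v ∝ (b, λ_1 - a) = (2, 0.4721) = u.
  ||u|| = √((2)² + (0.4721)²) = √(4.2229) ≈ 2.055,
  v_1 = u/||u|| ≈ (0.9732, 0.2298) (||v_1|| = 1).

λ_1 = 18.4721,  λ_2 = 9.5279;  v_1 ≈ (0.9732, 0.2298)


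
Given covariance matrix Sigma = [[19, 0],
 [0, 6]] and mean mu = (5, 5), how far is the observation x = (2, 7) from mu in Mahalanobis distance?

Step 1 — centre the observation: (x - mu) = (-3, 2).

Step 2 — invert Sigma. det(Sigma) = 19·6 - (0)² = 114.
  Sigma^{-1} = (1/det) · [[d, -b], [-b, a]] = [[0.0526, 0],
 [0, 0.1667]].

Step 3 — form the quadratic (x - mu)^T · Sigma^{-1} · (x - mu):
  Sigma^{-1} · (x - mu) = (-0.1579, 0.3333).
  (x - mu)^T · [Sigma^{-1} · (x - mu)] = (-3)·(-0.1579) + (2)·(0.3333) = 1.1404.

Step 4 — take square root: d = √(1.1404) ≈ 1.0679.

d(x, mu) = √(1.1404) ≈ 1.0679


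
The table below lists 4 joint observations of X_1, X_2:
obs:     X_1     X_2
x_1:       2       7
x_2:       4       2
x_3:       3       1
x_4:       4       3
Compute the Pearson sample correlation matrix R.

Step 1 — column means:
  mean(X_1) = (2 + 4 + 3 + 4) / 4 = 13/4 = 3.25
  mean(X_2) = (7 + 2 + 1 + 3) / 4 = 13/4 = 3.25

Step 2 — sample variances and covariances s[i,j] = (1/(n-1)) · Σ_k (x_{k,i} - mean_i) · (x_{k,j} - mean_j), with n-1 = 3:
  s[X_1,X_1] = ((-1.25)·(-1.25) + (0.75)·(0.75) + (-0.25)·(-0.25) + (0.75)·(0.75)) / 3 = 2.75/3 = 0.9167
  s[X_1,X_2] = ((-1.25)·(3.75) + (0.75)·(-1.25) + (-0.25)·(-2.25) + (0.75)·(-0.25)) / 3 = -5.25/3 = -1.75
  s[X_2,X_2] = ((3.75)·(3.75) + (-1.25)·(-1.25) + (-2.25)·(-2.25) + (-0.25)·(-0.25)) / 3 = 20.75/3 = 6.9167
  Sample standard deviations s_i = √(s[i,i]):
  s(X_1) = √(0.9167) = 0.9574
  s(X_2) = √(6.9167) = 2.63

Step 3 — r_{ij} = s_{ij} / (s_i · s_j):
  r[X_1,X_1] = 1 (diagonal).
  r[X_1,X_2] = -1.75 / (0.9574 · 2.63) = -1.75 / 2.518 = -0.695
  r[X_2,X_2] = 1 (diagonal).

R is symmetric with unit diagonal. Assembling:

R = [[1, -0.695],
 [-0.695, 1]]


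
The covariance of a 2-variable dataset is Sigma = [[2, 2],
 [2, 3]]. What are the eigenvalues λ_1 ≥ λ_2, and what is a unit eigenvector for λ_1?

Step 1 — characteristic polynomial of 2×2 Sigma:
  det(Sigma - λI) = λ² - trace · λ + det = 0.
  trace = 2 + 3 = 5, det = 2·3 - (2)² = 2.
Step 2 — discriminant:
  Δ = trace² - 4·det = 25 - 8 = 17.
Step 3 — eigenvalues:
  λ = (trace ± √Δ)/2 = (5 ± 4.1231)/2,
  λ_1 = 4.5616,  λ_2 = 0.4384.

Step 4 — unit eigenvector for λ_1: solve (Sigma - λ_1 I)v = 0. First row:
  (2 - 4.5616)·v_x + (2)·v_y = 0, i.e. (-2.5616)·v_x + (2)·v_y = 0,
  so v ∝ (b, λ_1 - a) = (2, 2.5616) = u.
  ||u|| = √((2)² + (2.5616)²) = √(10.5616) ≈ 3.2499,
  v_1 = u/||u|| ≈ (0.6154, 0.7882) (||v_1|| = 1).

λ_1 = 4.5616,  λ_2 = 0.4384;  v_1 ≈ (0.6154, 0.7882)


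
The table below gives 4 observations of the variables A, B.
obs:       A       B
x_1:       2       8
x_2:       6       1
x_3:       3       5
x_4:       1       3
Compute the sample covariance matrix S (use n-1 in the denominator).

Step 1 — column means:
  mean(A) = (2 + 6 + 3 + 1) / 4 = 12/4 = 3
  mean(B) = (8 + 1 + 5 + 3) / 4 = 17/4 = 4.25

Step 2 — sample covariance S[i,j] = (1/(n-1)) · Σ_k (x_{k,i} - mean_i) · (x_{k,j} - mean_j), with n-1 = 3.
  S[A,A] = ((-1)·(-1) + (3)·(3) + (0)·(0) + (-2)·(-2)) / 3 = 14/3 = 4.6667
  S[A,B] = ((-1)·(3.75) + (3)·(-3.25) + (0)·(0.75) + (-2)·(-1.25)) / 3 = -11/3 = -3.6667
  S[B,B] = ((3.75)·(3.75) + (-3.25)·(-3.25) + (0.75)·(0.75) + (-1.25)·(-1.25)) / 3 = 26.75/3 = 8.9167

S is symmetric (S[j,i] = S[i,j]). Assembling:

S = [[4.6667, -3.6667],
 [-3.6667, 8.9167]]


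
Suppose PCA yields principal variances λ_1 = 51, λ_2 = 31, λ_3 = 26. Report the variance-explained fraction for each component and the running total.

Step 1 — total variance = trace(Sigma) = Σ λ_i = 51 + 31 + 26 = 108.

Step 2 — fraction explained by component i = λ_i / Σ λ:
  PC1: 51/108 = 0.4722
  PC2: 31/108 = 0.287
  PC3: 26/108 = 0.2407

Step 3 — cumulative fraction after k components = (λ_1 + ... + λ_k) / Σ λ:
  k = 1: 51/108 = 0.4722
  k = 2: (51 + 31)/108 = 82/108 = 0.7593
  k = 3: (51 + 31 + 26)/108 = 108/108 = 1

Summary (fraction, with percent):

explained: PC1 0.4722 (47.22%), PC2 0.287 (28.7%), PC3 0.2407 (24.07%);  cumulative: 0.4722, 0.7593, 1


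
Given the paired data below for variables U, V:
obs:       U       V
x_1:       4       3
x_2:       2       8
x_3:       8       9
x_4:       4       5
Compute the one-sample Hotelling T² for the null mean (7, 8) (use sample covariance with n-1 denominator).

Step 1 — sample mean vector:
  mean(U) = (4 + 2 + 8 + 4) / 4 = 18/4 = 4.5
  mean(V) = (3 + 8 + 9 + 5) / 4 = 25/4 = 6.25
  x̄ = (4.5, 6.25),  deviation x̄ - mu_0 = (4.5, 6.25) - (7, 8) = (-2.5, -1.75).

Step 2 — sample covariance matrix, S[i,j] = (1/(n-1)) · Σ_k (x_{k,i} - mean_i) · (x_{k,j} - mean_j), divisor n-1 = 3:
  S[U,U] = ((-0.5)·(-0.5) + (-2.5)·(-2.5) + (3.5)·(3.5) + (-0.5)·(-0.5)) / 3 = 19/3 = 6.3333
  S[U,V] = ((-0.5)·(-3.25) + (-2.5)·(1.75) + (3.5)·(2.75) + (-0.5)·(-1.25)) / 3 = 7.5/3 = 2.5
  S[V,V] = ((-3.25)·(-3.25) + (1.75)·(1.75) + (2.75)·(2.75) + (-1.25)·(-1.25)) / 3 = 22.75/3 = 7.5833
  S = [[6.3333, 2.5],
 [2.5, 7.5833]].

Step 3 — invert S. det(S) = 6.3333·7.5833 - (2.5)² = 41.7778.
  S^{-1} = (1/det) · [[d, -b], [-b, a]] = [[0.1815, -0.0598],
 [-0.0598, 0.1516]].

Step 4 — quadratic form (x̄ - mu_0)^T · S^{-1} · (x̄ - mu_0):
  S^{-1} · (x̄ - mu_0) = (-0.3491, -0.1157),
  (x̄ - mu_0)^T · [...] = (-2.5)·(-0.3491) + (-1.75)·(-0.1157) = 1.0751.

Step 5 — scale by n: T² = 4 · 1.0751 = 4.3005.

T² ≈ 4.3005


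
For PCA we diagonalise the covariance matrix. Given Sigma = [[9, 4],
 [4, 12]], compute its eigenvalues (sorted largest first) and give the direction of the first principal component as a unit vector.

Step 1 — characteristic polynomial of 2×2 Sigma:
  det(Sigma - λI) = λ² - trace · λ + det = 0.
  trace = 9 + 12 = 21, det = 9·12 - (4)² = 92.
Step 2 — discriminant:
  Δ = trace² - 4·det = 441 - 368 = 73.
Step 3 — eigenvalues:
  λ = (trace ± √Δ)/2 = (21 ± 8.544)/2,
  λ_1 = 14.772,  λ_2 = 6.228.

Step 4 — unit eigenvector for λ_1: solve (Sigma - λ_1 I)v = 0. First row:
  (9 - 14.772)·v_x + (4)·v_y = 0, i.e. (-5.772)·v_x + (4)·v_y = 0,
  so v ∝ (b, λ_1 - a) = (4, 5.772) = u.
  ||u|| = √((4)² + (5.772)²) = √(49.316) ≈ 7.0225,
  v_1 = u/||u|| ≈ (0.5696, 0.8219) (||v_1|| = 1).

λ_1 = 14.772,  λ_2 = 6.228;  v_1 ≈ (0.5696, 0.8219)


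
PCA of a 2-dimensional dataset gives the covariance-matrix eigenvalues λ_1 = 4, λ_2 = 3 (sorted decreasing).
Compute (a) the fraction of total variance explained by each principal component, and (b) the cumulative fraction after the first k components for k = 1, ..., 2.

Step 1 — total variance = trace(Sigma) = Σ λ_i = 4 + 3 = 7.

Step 2 — fraction explained by component i = λ_i / Σ λ:
  PC1: 4/7 = 0.5714
  PC2: 3/7 = 0.4286

Step 3 — cumulative fraction after k components = (λ_1 + ... + λ_k) / Σ λ:
  k = 1: 4/7 = 0.5714
  k = 2: (4 + 3)/7 = 7/7 = 1

Summary (fraction, with percent):

explained: PC1 0.5714 (57.14%), PC2 0.4286 (42.86%);  cumulative: 0.5714, 1


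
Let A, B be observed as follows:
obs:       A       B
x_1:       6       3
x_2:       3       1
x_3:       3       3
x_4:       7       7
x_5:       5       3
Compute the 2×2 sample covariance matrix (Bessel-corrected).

Step 1 — column means:
  mean(A) = (6 + 3 + 3 + 7 + 5) / 5 = 24/5 = 4.8
  mean(B) = (3 + 1 + 3 + 7 + 3) / 5 = 17/5 = 3.4

Step 2 — sample covariance S[i,j] = (1/(n-1)) · Σ_k (x_{k,i} - mean_i) · (x_{k,j} - mean_j), with n-1 = 4.
  S[A,A] = ((1.2)·(1.2) + (-1.8)·(-1.8) + (-1.8)·(-1.8) + (2.2)·(2.2) + (0.2)·(0.2)) / 4 = 12.8/4 = 3.2
  S[A,B] = ((1.2)·(-0.4) + (-1.8)·(-2.4) + (-1.8)·(-0.4) + (2.2)·(3.6) + (0.2)·(-0.4)) / 4 = 12.4/4 = 3.1
  S[B,B] = ((-0.4)·(-0.4) + (-2.4)·(-2.4) + (-0.4)·(-0.4) + (3.6)·(3.6) + (-0.4)·(-0.4)) / 4 = 19.2/4 = 4.8

S is symmetric (S[j,i] = S[i,j]). Assembling:

S = [[3.2, 3.1],
 [3.1, 4.8]]


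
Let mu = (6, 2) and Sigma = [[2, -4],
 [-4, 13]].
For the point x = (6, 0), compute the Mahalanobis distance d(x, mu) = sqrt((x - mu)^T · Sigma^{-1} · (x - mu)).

Step 1 — centre the observation: (x - mu) = (0, -2).

Step 2 — invert Sigma. det(Sigma) = 2·13 - (-4)² = 10.
  Sigma^{-1} = (1/det) · [[d, -b], [-b, a]] = [[1.3, 0.4],
 [0.4, 0.2]].

Step 3 — form the quadratic (x - mu)^T · Sigma^{-1} · (x - mu):
  Sigma^{-1} · (x - mu) = (-0.8, -0.4).
  (x - mu)^T · [Sigma^{-1} · (x - mu)] = (0)·(-0.8) + (-2)·(-0.4) = 0.8.

Step 4 — take square root: d = √(0.8) ≈ 0.8944.

d(x, mu) = √(0.8) ≈ 0.8944


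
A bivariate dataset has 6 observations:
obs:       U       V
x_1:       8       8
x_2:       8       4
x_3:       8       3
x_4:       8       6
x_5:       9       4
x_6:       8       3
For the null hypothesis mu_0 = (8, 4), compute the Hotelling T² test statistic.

Step 1 — sample mean vector:
  mean(U) = (8 + 8 + 8 + 8 + 9 + 8) / 6 = 49/6 = 8.1667
  mean(V) = (8 + 4 + 3 + 6 + 4 + 3) / 6 = 28/6 = 4.6667
  x̄ = (8.1667, 4.6667),  deviation x̄ - mu_0 = (8.1667, 4.6667) - (8, 4) = (0.1667, 0.6667).

Step 2 — sample covariance matrix, S[i,j] = (1/(n-1)) · Σ_k (x_{k,i} - mean_i) · (x_{k,j} - mean_j), divisor n-1 = 5:
  S[U,U] = ((-0.1667)·(-0.1667) + (-0.1667)·(-0.1667) + (-0.1667)·(-0.1667) + (-0.1667)·(-0.1667) + (0.8333)·(0.8333) + (-0.1667)·(-0.1667)) / 5 = 0.8333/5 = 0.1667
  S[U,V] = ((-0.1667)·(3.3333) + (-0.1667)·(-0.6667) + (-0.1667)·(-1.6667) + (-0.1667)·(1.3333) + (0.8333)·(-0.6667) + (-0.1667)·(-1.6667)) / 5 = -0.6667/5 = -0.1333
  S[V,V] = ((3.3333)·(3.3333) + (-0.6667)·(-0.6667) + (-1.6667)·(-1.6667) + (1.3333)·(1.3333) + (-0.6667)·(-0.6667) + (-1.6667)·(-1.6667)) / 5 = 19.3333/5 = 3.8667
  S = [[0.1667, -0.1333],
 [-0.1333, 3.8667]].

Step 3 — invert S. det(S) = 0.1667·3.8667 - (-0.1333)² = 0.6267.
  S^{-1} = (1/det) · [[d, -b], [-b, a]] = [[6.1702, 0.2128],
 [0.2128, 0.266]].

Step 4 — quadratic form (x̄ - mu_0)^T · S^{-1} · (x̄ - mu_0):
  S^{-1} · (x̄ - mu_0) = (1.1702, 0.2128),
  (x̄ - mu_0)^T · [...] = (0.1667)·(1.1702) + (0.6667)·(0.2128) = 0.3369.

Step 5 — scale by n: T² = 6 · 0.3369 = 2.0213.

T² ≈ 2.0213


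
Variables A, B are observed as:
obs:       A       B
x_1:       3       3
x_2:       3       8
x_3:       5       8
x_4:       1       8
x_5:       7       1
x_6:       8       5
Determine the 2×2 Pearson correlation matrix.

Step 1 — column means:
  mean(A) = (3 + 3 + 5 + 1 + 7 + 8) / 6 = 27/6 = 4.5
  mean(B) = (3 + 8 + 8 + 8 + 1 + 5) / 6 = 33/6 = 5.5

Step 2 — sample variances and covariances s[i,j] = (1/(n-1)) · Σ_k (x_{k,i} - mean_i) · (x_{k,j} - mean_j), with n-1 = 5:
  s[A,A] = ((-1.5)·(-1.5) + (-1.5)·(-1.5) + (0.5)·(0.5) + (-3.5)·(-3.5) + (2.5)·(2.5) + (3.5)·(3.5)) / 5 = 35.5/5 = 7.1
  s[A,B] = ((-1.5)·(-2.5) + (-1.5)·(2.5) + (0.5)·(2.5) + (-3.5)·(2.5) + (2.5)·(-4.5) + (3.5)·(-0.5)) / 5 = -20.5/5 = -4.1
  s[B,B] = ((-2.5)·(-2.5) + (2.5)·(2.5) + (2.5)·(2.5) + (2.5)·(2.5) + (-4.5)·(-4.5) + (-0.5)·(-0.5)) / 5 = 45.5/5 = 9.1
  Sample standard deviations s_i = √(s[i,i]):
  s(A) = √(7.1) = 2.6646
  s(B) = √(9.1) = 3.0166

Step 3 — r_{ij} = s_{ij} / (s_i · s_j):
  r[A,A] = 1 (diagonal).
  r[A,B] = -4.1 / (2.6646 · 3.0166) = -4.1 / 8.038 = -0.5101
  r[B,B] = 1 (diagonal).

R is symmetric with unit diagonal. Assembling:

R = [[1, -0.5101],
 [-0.5101, 1]]
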